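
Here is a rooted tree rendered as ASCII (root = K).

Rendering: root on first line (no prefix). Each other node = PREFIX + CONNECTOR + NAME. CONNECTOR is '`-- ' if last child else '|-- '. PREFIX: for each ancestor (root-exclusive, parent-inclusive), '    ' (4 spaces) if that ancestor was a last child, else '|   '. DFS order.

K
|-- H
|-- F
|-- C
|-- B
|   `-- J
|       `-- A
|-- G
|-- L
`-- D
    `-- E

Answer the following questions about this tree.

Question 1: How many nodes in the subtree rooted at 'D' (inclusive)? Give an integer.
Answer: 2

Derivation:
Subtree rooted at D contains: D, E
Count = 2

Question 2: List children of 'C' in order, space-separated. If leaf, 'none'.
Answer: none

Derivation:
Node C's children (from adjacency): (leaf)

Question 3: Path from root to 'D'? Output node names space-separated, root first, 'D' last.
Walk down from root: K -> D

Answer: K D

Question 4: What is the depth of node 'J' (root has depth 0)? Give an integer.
Answer: 2

Derivation:
Path from root to J: K -> B -> J
Depth = number of edges = 2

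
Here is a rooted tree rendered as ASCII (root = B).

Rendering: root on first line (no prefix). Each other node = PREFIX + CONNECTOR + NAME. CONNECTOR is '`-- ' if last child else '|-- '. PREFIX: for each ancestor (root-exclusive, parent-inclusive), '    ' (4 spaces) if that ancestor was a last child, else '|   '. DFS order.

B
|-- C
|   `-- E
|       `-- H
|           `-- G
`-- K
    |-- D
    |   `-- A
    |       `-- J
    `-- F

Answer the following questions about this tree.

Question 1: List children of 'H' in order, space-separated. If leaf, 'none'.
Node H's children (from adjacency): G

Answer: G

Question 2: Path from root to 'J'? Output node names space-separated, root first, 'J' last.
Walk down from root: B -> K -> D -> A -> J

Answer: B K D A J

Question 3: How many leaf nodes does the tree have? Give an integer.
Answer: 3

Derivation:
Leaves (nodes with no children): F, G, J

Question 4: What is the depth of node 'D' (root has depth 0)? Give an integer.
Answer: 2

Derivation:
Path from root to D: B -> K -> D
Depth = number of edges = 2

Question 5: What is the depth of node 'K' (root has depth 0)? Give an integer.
Answer: 1

Derivation:
Path from root to K: B -> K
Depth = number of edges = 1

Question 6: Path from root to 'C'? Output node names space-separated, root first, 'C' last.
Walk down from root: B -> C

Answer: B C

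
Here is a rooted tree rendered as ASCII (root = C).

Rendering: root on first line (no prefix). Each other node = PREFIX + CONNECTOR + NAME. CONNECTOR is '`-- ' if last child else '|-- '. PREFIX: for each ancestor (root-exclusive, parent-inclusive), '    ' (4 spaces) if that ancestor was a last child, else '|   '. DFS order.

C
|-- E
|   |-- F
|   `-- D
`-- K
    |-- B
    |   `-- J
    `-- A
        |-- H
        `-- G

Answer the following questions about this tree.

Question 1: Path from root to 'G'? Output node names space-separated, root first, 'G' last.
Walk down from root: C -> K -> A -> G

Answer: C K A G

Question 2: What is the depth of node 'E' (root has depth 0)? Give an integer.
Path from root to E: C -> E
Depth = number of edges = 1

Answer: 1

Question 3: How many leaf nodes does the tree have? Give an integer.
Answer: 5

Derivation:
Leaves (nodes with no children): D, F, G, H, J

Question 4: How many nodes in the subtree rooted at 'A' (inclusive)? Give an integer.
Answer: 3

Derivation:
Subtree rooted at A contains: A, G, H
Count = 3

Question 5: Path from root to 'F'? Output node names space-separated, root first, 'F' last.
Walk down from root: C -> E -> F

Answer: C E F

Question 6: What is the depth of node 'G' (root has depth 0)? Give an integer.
Path from root to G: C -> K -> A -> G
Depth = number of edges = 3

Answer: 3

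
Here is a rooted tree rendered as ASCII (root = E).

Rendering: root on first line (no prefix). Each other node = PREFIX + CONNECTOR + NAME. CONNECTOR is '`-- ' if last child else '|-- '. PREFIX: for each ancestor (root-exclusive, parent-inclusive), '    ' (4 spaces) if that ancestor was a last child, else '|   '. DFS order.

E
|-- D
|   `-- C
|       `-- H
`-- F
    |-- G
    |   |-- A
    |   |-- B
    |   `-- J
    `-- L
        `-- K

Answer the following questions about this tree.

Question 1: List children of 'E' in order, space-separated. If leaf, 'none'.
Answer: D F

Derivation:
Node E's children (from adjacency): D, F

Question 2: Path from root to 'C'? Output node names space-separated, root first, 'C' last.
Walk down from root: E -> D -> C

Answer: E D C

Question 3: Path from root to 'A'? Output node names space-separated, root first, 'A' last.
Answer: E F G A

Derivation:
Walk down from root: E -> F -> G -> A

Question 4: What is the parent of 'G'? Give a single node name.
Answer: F

Derivation:
Scan adjacency: G appears as child of F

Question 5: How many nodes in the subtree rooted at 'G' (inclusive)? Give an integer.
Subtree rooted at G contains: A, B, G, J
Count = 4

Answer: 4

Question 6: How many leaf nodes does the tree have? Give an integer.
Answer: 5

Derivation:
Leaves (nodes with no children): A, B, H, J, K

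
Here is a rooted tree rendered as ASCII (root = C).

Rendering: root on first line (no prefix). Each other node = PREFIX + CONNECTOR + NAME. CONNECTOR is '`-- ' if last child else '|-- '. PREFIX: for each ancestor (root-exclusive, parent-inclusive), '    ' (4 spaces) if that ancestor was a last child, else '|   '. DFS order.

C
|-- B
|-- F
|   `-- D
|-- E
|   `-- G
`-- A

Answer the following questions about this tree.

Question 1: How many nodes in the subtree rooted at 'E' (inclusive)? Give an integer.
Subtree rooted at E contains: E, G
Count = 2

Answer: 2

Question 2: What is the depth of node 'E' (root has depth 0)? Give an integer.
Answer: 1

Derivation:
Path from root to E: C -> E
Depth = number of edges = 1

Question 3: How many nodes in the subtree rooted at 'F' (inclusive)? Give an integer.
Answer: 2

Derivation:
Subtree rooted at F contains: D, F
Count = 2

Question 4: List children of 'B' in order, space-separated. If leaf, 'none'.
Answer: none

Derivation:
Node B's children (from adjacency): (leaf)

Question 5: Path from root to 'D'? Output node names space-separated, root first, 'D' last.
Walk down from root: C -> F -> D

Answer: C F D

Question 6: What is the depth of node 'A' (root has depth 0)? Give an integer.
Answer: 1

Derivation:
Path from root to A: C -> A
Depth = number of edges = 1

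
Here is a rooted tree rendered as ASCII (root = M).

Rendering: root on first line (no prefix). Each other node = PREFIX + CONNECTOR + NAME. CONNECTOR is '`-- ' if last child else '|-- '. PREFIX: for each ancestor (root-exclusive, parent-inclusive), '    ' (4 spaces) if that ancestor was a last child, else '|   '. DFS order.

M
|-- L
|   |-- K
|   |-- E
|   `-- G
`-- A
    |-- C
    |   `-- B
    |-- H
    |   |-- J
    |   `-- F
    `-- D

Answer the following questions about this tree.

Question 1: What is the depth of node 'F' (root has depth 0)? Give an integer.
Answer: 3

Derivation:
Path from root to F: M -> A -> H -> F
Depth = number of edges = 3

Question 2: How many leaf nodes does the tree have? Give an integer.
Answer: 7

Derivation:
Leaves (nodes with no children): B, D, E, F, G, J, K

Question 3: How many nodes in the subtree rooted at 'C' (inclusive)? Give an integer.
Subtree rooted at C contains: B, C
Count = 2

Answer: 2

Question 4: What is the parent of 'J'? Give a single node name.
Answer: H

Derivation:
Scan adjacency: J appears as child of H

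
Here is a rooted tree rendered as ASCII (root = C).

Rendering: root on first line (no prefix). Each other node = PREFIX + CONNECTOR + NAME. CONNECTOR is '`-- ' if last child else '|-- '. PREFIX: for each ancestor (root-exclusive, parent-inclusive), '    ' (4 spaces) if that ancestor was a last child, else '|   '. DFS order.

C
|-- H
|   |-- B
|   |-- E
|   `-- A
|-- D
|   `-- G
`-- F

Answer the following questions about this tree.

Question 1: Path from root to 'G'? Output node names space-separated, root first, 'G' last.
Answer: C D G

Derivation:
Walk down from root: C -> D -> G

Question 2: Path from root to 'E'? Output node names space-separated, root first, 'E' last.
Answer: C H E

Derivation:
Walk down from root: C -> H -> E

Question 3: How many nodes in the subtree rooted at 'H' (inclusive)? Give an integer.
Subtree rooted at H contains: A, B, E, H
Count = 4

Answer: 4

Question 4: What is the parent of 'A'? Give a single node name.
Scan adjacency: A appears as child of H

Answer: H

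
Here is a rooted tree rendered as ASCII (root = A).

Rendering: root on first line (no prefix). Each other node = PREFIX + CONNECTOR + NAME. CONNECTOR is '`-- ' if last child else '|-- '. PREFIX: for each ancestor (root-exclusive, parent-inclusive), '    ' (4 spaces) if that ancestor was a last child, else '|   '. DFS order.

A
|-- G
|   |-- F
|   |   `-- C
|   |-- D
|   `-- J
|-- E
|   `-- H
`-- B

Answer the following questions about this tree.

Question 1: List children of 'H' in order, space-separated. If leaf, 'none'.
Answer: none

Derivation:
Node H's children (from adjacency): (leaf)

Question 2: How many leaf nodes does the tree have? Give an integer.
Answer: 5

Derivation:
Leaves (nodes with no children): B, C, D, H, J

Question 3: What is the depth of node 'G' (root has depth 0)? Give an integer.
Answer: 1

Derivation:
Path from root to G: A -> G
Depth = number of edges = 1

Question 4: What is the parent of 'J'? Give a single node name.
Answer: G

Derivation:
Scan adjacency: J appears as child of G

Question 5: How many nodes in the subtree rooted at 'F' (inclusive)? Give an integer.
Subtree rooted at F contains: C, F
Count = 2

Answer: 2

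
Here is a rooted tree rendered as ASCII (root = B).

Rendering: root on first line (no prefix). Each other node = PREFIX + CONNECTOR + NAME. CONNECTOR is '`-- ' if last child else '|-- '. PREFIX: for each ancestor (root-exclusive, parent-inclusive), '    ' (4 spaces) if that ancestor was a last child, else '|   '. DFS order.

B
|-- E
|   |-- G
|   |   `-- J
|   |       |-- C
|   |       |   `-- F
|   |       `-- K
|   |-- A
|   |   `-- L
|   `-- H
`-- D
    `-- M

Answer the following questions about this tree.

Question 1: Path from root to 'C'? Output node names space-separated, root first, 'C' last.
Walk down from root: B -> E -> G -> J -> C

Answer: B E G J C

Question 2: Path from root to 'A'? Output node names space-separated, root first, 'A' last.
Answer: B E A

Derivation:
Walk down from root: B -> E -> A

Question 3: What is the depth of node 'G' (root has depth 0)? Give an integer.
Answer: 2

Derivation:
Path from root to G: B -> E -> G
Depth = number of edges = 2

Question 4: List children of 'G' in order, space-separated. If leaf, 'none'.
Answer: J

Derivation:
Node G's children (from adjacency): J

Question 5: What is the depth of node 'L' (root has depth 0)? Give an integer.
Path from root to L: B -> E -> A -> L
Depth = number of edges = 3

Answer: 3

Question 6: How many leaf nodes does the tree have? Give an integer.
Answer: 5

Derivation:
Leaves (nodes with no children): F, H, K, L, M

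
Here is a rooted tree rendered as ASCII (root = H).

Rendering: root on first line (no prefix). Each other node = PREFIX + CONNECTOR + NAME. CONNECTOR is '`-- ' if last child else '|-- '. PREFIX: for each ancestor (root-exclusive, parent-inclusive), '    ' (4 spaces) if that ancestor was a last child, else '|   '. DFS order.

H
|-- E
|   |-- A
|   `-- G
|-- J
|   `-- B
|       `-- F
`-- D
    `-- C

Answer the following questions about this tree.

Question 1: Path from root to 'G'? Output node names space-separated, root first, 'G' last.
Walk down from root: H -> E -> G

Answer: H E G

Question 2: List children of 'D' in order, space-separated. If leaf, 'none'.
Answer: C

Derivation:
Node D's children (from adjacency): C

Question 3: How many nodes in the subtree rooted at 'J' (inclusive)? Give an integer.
Subtree rooted at J contains: B, F, J
Count = 3

Answer: 3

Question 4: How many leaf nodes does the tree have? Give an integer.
Answer: 4

Derivation:
Leaves (nodes with no children): A, C, F, G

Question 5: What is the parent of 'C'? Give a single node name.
Scan adjacency: C appears as child of D

Answer: D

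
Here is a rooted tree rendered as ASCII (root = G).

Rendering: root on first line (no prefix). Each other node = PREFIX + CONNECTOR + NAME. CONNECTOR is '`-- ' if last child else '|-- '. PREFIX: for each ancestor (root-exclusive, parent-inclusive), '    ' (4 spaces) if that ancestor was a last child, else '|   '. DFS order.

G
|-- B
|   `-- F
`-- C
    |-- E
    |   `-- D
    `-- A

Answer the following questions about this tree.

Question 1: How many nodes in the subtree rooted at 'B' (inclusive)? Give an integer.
Answer: 2

Derivation:
Subtree rooted at B contains: B, F
Count = 2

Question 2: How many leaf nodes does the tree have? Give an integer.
Leaves (nodes with no children): A, D, F

Answer: 3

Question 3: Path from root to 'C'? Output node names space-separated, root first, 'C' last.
Answer: G C

Derivation:
Walk down from root: G -> C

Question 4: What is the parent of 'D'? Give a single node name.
Scan adjacency: D appears as child of E

Answer: E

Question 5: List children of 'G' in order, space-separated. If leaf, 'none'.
Node G's children (from adjacency): B, C

Answer: B C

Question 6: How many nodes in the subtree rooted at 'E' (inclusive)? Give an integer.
Answer: 2

Derivation:
Subtree rooted at E contains: D, E
Count = 2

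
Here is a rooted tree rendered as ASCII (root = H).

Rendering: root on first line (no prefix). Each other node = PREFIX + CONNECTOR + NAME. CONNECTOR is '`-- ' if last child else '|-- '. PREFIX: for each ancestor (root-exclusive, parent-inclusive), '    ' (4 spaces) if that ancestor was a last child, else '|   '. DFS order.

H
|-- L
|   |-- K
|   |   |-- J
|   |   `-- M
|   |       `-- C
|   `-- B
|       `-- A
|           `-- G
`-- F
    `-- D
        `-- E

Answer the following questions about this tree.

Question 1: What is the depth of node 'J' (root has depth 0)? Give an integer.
Answer: 3

Derivation:
Path from root to J: H -> L -> K -> J
Depth = number of edges = 3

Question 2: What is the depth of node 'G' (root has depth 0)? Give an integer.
Path from root to G: H -> L -> B -> A -> G
Depth = number of edges = 4

Answer: 4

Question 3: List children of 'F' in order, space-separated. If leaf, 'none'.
Node F's children (from adjacency): D

Answer: D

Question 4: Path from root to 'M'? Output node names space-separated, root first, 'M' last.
Walk down from root: H -> L -> K -> M

Answer: H L K M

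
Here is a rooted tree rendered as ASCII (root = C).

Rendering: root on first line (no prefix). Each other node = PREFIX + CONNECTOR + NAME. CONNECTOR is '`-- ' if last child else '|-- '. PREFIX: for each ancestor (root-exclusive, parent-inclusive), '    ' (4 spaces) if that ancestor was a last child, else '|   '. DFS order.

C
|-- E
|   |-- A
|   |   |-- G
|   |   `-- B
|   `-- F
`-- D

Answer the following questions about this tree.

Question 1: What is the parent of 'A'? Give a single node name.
Scan adjacency: A appears as child of E

Answer: E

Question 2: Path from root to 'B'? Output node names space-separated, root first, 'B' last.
Answer: C E A B

Derivation:
Walk down from root: C -> E -> A -> B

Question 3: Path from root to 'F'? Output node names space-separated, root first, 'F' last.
Walk down from root: C -> E -> F

Answer: C E F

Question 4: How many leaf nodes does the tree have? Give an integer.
Leaves (nodes with no children): B, D, F, G

Answer: 4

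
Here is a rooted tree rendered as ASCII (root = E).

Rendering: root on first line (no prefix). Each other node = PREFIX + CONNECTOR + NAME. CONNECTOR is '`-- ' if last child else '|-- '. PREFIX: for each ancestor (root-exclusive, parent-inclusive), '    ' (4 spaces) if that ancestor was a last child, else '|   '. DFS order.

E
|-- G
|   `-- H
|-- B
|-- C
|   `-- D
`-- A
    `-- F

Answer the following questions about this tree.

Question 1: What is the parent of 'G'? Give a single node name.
Answer: E

Derivation:
Scan adjacency: G appears as child of E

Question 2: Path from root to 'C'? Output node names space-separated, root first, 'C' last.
Walk down from root: E -> C

Answer: E C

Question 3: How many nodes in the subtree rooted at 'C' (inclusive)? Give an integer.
Subtree rooted at C contains: C, D
Count = 2

Answer: 2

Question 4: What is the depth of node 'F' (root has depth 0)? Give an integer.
Path from root to F: E -> A -> F
Depth = number of edges = 2

Answer: 2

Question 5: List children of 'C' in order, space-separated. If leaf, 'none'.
Node C's children (from adjacency): D

Answer: D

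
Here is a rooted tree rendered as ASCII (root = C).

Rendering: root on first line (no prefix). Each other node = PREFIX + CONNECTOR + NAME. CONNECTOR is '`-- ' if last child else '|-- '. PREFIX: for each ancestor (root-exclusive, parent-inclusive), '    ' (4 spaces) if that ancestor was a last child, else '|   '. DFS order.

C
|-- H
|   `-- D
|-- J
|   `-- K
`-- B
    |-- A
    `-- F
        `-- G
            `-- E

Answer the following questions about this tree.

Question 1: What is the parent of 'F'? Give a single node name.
Scan adjacency: F appears as child of B

Answer: B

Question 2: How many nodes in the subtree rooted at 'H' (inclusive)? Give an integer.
Subtree rooted at H contains: D, H
Count = 2

Answer: 2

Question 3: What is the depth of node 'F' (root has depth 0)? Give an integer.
Path from root to F: C -> B -> F
Depth = number of edges = 2

Answer: 2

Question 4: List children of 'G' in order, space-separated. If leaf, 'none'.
Answer: E

Derivation:
Node G's children (from adjacency): E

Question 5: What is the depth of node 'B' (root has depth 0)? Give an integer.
Answer: 1

Derivation:
Path from root to B: C -> B
Depth = number of edges = 1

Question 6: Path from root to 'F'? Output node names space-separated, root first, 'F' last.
Answer: C B F

Derivation:
Walk down from root: C -> B -> F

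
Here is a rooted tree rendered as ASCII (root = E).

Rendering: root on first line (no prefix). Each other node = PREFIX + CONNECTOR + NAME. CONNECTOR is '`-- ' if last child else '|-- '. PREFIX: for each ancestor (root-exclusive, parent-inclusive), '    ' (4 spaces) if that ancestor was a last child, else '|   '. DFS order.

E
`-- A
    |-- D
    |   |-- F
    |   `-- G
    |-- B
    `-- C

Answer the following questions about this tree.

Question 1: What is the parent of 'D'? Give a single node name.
Answer: A

Derivation:
Scan adjacency: D appears as child of A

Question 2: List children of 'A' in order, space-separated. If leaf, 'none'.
Answer: D B C

Derivation:
Node A's children (from adjacency): D, B, C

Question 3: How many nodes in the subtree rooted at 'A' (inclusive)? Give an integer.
Answer: 6

Derivation:
Subtree rooted at A contains: A, B, C, D, F, G
Count = 6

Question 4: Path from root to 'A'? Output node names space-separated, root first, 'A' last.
Walk down from root: E -> A

Answer: E A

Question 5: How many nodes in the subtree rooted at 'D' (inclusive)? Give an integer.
Subtree rooted at D contains: D, F, G
Count = 3

Answer: 3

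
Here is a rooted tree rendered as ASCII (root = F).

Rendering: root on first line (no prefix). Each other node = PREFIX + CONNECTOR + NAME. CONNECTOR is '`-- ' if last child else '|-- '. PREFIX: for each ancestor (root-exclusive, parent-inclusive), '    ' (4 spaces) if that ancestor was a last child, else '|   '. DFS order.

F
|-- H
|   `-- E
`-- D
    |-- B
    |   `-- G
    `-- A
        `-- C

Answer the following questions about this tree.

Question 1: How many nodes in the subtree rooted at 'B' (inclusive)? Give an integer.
Subtree rooted at B contains: B, G
Count = 2

Answer: 2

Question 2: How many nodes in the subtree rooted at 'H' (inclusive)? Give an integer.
Answer: 2

Derivation:
Subtree rooted at H contains: E, H
Count = 2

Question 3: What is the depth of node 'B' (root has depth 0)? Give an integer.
Answer: 2

Derivation:
Path from root to B: F -> D -> B
Depth = number of edges = 2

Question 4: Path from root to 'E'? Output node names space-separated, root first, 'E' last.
Answer: F H E

Derivation:
Walk down from root: F -> H -> E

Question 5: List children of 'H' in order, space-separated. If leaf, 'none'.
Node H's children (from adjacency): E

Answer: E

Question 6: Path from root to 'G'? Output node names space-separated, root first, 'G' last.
Answer: F D B G

Derivation:
Walk down from root: F -> D -> B -> G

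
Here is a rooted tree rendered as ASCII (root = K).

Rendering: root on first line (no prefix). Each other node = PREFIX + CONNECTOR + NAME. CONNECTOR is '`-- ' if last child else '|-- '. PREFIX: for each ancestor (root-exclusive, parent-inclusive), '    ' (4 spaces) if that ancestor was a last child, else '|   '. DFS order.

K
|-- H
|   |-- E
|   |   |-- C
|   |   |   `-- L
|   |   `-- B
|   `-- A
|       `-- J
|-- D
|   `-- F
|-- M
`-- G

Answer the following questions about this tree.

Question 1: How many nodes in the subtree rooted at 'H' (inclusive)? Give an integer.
Answer: 7

Derivation:
Subtree rooted at H contains: A, B, C, E, H, J, L
Count = 7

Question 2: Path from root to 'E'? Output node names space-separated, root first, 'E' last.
Answer: K H E

Derivation:
Walk down from root: K -> H -> E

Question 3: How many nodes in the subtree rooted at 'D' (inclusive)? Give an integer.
Answer: 2

Derivation:
Subtree rooted at D contains: D, F
Count = 2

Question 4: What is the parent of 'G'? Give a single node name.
Scan adjacency: G appears as child of K

Answer: K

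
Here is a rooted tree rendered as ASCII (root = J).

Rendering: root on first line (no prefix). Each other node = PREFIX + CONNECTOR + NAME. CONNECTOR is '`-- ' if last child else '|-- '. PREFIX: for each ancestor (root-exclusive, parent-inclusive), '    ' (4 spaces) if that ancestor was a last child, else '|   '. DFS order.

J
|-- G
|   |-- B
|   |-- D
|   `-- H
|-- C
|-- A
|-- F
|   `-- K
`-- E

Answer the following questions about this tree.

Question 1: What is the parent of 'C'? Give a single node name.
Answer: J

Derivation:
Scan adjacency: C appears as child of J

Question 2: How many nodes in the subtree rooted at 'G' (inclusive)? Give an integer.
Subtree rooted at G contains: B, D, G, H
Count = 4

Answer: 4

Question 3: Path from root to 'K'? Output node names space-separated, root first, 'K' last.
Answer: J F K

Derivation:
Walk down from root: J -> F -> K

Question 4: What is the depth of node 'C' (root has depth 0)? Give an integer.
Path from root to C: J -> C
Depth = number of edges = 1

Answer: 1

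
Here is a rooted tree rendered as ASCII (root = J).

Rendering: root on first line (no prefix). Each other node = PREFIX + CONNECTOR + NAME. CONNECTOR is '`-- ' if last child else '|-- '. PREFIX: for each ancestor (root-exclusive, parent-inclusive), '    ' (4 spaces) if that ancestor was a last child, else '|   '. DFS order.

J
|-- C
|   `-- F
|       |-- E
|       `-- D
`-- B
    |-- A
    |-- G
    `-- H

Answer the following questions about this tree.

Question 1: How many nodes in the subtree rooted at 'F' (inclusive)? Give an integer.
Subtree rooted at F contains: D, E, F
Count = 3

Answer: 3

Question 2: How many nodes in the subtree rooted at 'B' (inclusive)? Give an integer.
Answer: 4

Derivation:
Subtree rooted at B contains: A, B, G, H
Count = 4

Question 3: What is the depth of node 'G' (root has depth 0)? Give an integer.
Answer: 2

Derivation:
Path from root to G: J -> B -> G
Depth = number of edges = 2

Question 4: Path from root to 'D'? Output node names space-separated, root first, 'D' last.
Walk down from root: J -> C -> F -> D

Answer: J C F D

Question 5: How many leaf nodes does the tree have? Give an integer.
Leaves (nodes with no children): A, D, E, G, H

Answer: 5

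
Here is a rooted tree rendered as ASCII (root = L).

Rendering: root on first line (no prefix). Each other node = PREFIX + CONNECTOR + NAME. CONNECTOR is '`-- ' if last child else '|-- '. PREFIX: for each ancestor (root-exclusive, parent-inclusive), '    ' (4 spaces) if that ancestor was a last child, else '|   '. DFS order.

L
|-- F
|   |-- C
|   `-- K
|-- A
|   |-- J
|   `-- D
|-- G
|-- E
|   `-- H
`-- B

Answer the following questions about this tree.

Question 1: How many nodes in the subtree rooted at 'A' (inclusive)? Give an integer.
Subtree rooted at A contains: A, D, J
Count = 3

Answer: 3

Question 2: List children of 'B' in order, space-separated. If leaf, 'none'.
Node B's children (from adjacency): (leaf)

Answer: none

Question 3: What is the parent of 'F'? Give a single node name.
Scan adjacency: F appears as child of L

Answer: L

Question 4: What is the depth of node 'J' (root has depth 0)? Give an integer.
Answer: 2

Derivation:
Path from root to J: L -> A -> J
Depth = number of edges = 2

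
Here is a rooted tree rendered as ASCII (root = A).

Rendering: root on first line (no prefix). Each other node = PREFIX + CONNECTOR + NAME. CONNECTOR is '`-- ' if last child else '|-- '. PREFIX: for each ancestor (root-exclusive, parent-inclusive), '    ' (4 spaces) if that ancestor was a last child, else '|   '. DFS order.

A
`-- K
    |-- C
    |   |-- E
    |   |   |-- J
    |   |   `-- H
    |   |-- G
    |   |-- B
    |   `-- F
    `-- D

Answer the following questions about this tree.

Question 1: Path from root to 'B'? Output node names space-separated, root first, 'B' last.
Answer: A K C B

Derivation:
Walk down from root: A -> K -> C -> B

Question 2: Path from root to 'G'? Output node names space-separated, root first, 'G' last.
Answer: A K C G

Derivation:
Walk down from root: A -> K -> C -> G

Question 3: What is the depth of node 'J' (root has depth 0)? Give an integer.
Path from root to J: A -> K -> C -> E -> J
Depth = number of edges = 4

Answer: 4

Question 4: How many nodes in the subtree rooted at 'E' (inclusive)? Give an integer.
Subtree rooted at E contains: E, H, J
Count = 3

Answer: 3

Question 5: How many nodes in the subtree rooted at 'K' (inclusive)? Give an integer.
Answer: 9

Derivation:
Subtree rooted at K contains: B, C, D, E, F, G, H, J, K
Count = 9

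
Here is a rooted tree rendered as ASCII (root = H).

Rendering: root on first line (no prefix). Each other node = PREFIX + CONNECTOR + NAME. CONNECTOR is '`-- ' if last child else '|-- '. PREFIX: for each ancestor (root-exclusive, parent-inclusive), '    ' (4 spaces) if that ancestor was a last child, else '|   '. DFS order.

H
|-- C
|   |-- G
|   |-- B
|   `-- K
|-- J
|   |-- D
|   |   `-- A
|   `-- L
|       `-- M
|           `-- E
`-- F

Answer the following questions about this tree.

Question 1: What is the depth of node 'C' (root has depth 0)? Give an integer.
Answer: 1

Derivation:
Path from root to C: H -> C
Depth = number of edges = 1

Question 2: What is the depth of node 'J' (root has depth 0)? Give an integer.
Path from root to J: H -> J
Depth = number of edges = 1

Answer: 1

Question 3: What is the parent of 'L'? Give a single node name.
Scan adjacency: L appears as child of J

Answer: J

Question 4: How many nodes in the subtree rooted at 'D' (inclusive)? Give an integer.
Subtree rooted at D contains: A, D
Count = 2

Answer: 2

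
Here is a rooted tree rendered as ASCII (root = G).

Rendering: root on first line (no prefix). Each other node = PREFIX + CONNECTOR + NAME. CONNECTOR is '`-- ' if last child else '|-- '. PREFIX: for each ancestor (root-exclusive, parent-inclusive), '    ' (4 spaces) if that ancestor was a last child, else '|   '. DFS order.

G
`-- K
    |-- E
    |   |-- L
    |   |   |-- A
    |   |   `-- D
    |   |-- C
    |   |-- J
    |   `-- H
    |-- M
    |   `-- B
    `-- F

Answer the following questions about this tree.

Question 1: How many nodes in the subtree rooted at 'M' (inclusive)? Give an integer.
Subtree rooted at M contains: B, M
Count = 2

Answer: 2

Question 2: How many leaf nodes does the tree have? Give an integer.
Leaves (nodes with no children): A, B, C, D, F, H, J

Answer: 7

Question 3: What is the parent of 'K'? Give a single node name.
Scan adjacency: K appears as child of G

Answer: G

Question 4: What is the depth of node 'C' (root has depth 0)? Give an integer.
Path from root to C: G -> K -> E -> C
Depth = number of edges = 3

Answer: 3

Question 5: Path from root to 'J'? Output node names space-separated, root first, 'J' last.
Answer: G K E J

Derivation:
Walk down from root: G -> K -> E -> J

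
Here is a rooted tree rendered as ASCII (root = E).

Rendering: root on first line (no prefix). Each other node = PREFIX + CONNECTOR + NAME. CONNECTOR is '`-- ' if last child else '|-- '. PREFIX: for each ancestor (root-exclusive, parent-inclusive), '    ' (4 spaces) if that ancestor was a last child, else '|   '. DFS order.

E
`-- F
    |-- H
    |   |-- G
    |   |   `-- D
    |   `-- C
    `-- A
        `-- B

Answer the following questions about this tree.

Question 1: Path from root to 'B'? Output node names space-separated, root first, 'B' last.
Walk down from root: E -> F -> A -> B

Answer: E F A B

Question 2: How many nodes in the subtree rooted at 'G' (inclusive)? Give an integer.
Subtree rooted at G contains: D, G
Count = 2

Answer: 2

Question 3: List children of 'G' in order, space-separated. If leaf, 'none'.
Answer: D

Derivation:
Node G's children (from adjacency): D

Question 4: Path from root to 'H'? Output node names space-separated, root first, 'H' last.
Answer: E F H

Derivation:
Walk down from root: E -> F -> H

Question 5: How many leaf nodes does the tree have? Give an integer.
Leaves (nodes with no children): B, C, D

Answer: 3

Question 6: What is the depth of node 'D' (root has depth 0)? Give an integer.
Answer: 4

Derivation:
Path from root to D: E -> F -> H -> G -> D
Depth = number of edges = 4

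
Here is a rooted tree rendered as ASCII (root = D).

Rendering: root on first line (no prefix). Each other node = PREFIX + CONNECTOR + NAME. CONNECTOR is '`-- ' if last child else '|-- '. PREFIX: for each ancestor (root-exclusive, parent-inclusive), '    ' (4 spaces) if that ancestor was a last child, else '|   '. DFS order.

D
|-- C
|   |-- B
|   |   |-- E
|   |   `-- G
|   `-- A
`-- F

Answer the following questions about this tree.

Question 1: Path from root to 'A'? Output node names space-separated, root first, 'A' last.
Walk down from root: D -> C -> A

Answer: D C A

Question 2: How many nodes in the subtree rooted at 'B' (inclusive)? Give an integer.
Subtree rooted at B contains: B, E, G
Count = 3

Answer: 3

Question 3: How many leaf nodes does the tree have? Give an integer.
Answer: 4

Derivation:
Leaves (nodes with no children): A, E, F, G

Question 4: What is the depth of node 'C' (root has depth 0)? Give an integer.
Path from root to C: D -> C
Depth = number of edges = 1

Answer: 1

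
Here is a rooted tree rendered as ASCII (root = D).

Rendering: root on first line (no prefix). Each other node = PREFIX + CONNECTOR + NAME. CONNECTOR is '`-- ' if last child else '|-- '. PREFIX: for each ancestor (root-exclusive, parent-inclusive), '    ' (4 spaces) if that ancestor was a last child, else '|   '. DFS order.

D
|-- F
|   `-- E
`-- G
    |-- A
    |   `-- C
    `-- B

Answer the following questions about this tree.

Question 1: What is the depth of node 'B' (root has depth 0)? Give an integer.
Answer: 2

Derivation:
Path from root to B: D -> G -> B
Depth = number of edges = 2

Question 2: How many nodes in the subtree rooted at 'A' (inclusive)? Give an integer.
Subtree rooted at A contains: A, C
Count = 2

Answer: 2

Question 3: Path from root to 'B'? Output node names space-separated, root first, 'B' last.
Walk down from root: D -> G -> B

Answer: D G B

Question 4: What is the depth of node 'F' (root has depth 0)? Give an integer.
Path from root to F: D -> F
Depth = number of edges = 1

Answer: 1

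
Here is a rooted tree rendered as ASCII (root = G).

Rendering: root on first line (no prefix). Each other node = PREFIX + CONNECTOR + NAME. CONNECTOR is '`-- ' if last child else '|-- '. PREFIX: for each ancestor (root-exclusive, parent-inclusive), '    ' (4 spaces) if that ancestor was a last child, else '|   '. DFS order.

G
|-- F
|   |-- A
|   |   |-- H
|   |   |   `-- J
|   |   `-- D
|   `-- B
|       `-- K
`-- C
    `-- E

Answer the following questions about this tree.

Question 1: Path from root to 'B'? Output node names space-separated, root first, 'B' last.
Walk down from root: G -> F -> B

Answer: G F B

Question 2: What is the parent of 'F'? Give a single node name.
Answer: G

Derivation:
Scan adjacency: F appears as child of G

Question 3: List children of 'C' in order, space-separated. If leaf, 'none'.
Node C's children (from adjacency): E

Answer: E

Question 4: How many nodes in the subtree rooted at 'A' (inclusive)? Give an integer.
Subtree rooted at A contains: A, D, H, J
Count = 4

Answer: 4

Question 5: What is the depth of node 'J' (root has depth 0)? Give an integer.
Answer: 4

Derivation:
Path from root to J: G -> F -> A -> H -> J
Depth = number of edges = 4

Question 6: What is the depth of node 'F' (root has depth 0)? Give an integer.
Path from root to F: G -> F
Depth = number of edges = 1

Answer: 1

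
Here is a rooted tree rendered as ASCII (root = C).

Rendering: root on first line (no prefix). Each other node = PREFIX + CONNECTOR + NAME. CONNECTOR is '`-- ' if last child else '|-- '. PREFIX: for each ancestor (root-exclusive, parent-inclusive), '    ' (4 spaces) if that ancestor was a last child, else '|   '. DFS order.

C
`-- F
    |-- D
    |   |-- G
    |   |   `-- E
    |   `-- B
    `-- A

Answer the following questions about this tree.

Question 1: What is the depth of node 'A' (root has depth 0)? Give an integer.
Path from root to A: C -> F -> A
Depth = number of edges = 2

Answer: 2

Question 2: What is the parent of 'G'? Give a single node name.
Scan adjacency: G appears as child of D

Answer: D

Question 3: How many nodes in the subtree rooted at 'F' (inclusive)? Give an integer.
Subtree rooted at F contains: A, B, D, E, F, G
Count = 6

Answer: 6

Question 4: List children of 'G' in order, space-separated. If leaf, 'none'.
Answer: E

Derivation:
Node G's children (from adjacency): E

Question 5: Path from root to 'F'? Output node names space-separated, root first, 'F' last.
Answer: C F

Derivation:
Walk down from root: C -> F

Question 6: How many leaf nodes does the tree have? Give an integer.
Leaves (nodes with no children): A, B, E

Answer: 3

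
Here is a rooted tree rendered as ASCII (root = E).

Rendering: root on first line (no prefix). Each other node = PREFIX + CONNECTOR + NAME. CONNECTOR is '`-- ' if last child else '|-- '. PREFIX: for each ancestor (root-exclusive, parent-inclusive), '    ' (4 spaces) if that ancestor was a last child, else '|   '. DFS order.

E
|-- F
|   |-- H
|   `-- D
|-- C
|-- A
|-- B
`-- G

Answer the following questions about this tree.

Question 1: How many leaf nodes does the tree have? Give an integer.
Answer: 6

Derivation:
Leaves (nodes with no children): A, B, C, D, G, H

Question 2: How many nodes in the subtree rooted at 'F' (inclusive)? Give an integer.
Subtree rooted at F contains: D, F, H
Count = 3

Answer: 3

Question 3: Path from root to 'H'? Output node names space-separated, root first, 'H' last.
Walk down from root: E -> F -> H

Answer: E F H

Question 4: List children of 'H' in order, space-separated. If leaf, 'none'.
Node H's children (from adjacency): (leaf)

Answer: none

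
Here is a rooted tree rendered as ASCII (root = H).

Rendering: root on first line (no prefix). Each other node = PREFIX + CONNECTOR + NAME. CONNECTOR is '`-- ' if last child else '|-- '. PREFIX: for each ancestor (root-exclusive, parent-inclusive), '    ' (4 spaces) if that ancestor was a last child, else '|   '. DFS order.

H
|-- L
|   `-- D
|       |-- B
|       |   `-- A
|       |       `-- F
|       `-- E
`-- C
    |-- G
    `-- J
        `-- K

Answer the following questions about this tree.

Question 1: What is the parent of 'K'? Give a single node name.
Answer: J

Derivation:
Scan adjacency: K appears as child of J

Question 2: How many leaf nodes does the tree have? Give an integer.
Leaves (nodes with no children): E, F, G, K

Answer: 4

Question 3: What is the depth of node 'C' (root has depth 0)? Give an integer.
Answer: 1

Derivation:
Path from root to C: H -> C
Depth = number of edges = 1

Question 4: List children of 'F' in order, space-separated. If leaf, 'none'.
Node F's children (from adjacency): (leaf)

Answer: none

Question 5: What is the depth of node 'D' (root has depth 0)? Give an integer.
Answer: 2

Derivation:
Path from root to D: H -> L -> D
Depth = number of edges = 2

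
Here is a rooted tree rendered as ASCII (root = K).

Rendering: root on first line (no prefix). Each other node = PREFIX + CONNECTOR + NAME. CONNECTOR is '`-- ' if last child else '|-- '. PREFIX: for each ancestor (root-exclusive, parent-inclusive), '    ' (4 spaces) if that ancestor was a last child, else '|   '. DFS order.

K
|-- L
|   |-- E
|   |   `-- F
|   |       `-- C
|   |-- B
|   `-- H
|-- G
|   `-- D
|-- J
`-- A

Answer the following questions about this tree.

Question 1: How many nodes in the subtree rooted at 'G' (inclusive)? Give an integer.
Answer: 2

Derivation:
Subtree rooted at G contains: D, G
Count = 2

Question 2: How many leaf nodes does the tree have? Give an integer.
Leaves (nodes with no children): A, B, C, D, H, J

Answer: 6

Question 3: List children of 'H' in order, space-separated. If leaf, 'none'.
Node H's children (from adjacency): (leaf)

Answer: none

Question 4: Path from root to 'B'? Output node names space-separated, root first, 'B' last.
Answer: K L B

Derivation:
Walk down from root: K -> L -> B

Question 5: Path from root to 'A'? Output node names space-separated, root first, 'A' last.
Walk down from root: K -> A

Answer: K A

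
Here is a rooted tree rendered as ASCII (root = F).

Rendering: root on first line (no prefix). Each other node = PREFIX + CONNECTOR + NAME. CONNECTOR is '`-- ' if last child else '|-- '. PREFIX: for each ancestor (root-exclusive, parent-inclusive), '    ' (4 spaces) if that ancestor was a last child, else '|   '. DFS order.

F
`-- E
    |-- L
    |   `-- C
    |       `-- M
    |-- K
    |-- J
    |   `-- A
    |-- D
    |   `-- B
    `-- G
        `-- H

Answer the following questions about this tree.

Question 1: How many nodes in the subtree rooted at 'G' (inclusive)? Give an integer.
Answer: 2

Derivation:
Subtree rooted at G contains: G, H
Count = 2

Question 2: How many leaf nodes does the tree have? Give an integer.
Leaves (nodes with no children): A, B, H, K, M

Answer: 5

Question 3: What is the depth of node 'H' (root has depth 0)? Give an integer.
Path from root to H: F -> E -> G -> H
Depth = number of edges = 3

Answer: 3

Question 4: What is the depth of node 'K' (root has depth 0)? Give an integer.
Answer: 2

Derivation:
Path from root to K: F -> E -> K
Depth = number of edges = 2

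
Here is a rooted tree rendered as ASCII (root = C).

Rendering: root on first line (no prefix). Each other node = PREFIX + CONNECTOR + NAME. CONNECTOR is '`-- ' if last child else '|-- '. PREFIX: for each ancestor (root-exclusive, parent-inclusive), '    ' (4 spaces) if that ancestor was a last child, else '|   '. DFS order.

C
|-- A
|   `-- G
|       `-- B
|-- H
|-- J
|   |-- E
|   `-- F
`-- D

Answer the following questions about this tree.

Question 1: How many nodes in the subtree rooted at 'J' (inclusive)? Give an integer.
Answer: 3

Derivation:
Subtree rooted at J contains: E, F, J
Count = 3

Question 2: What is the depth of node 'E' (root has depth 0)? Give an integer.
Path from root to E: C -> J -> E
Depth = number of edges = 2

Answer: 2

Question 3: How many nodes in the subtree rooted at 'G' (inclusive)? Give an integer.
Subtree rooted at G contains: B, G
Count = 2

Answer: 2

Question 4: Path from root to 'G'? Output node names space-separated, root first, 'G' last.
Answer: C A G

Derivation:
Walk down from root: C -> A -> G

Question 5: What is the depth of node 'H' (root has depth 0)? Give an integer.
Answer: 1

Derivation:
Path from root to H: C -> H
Depth = number of edges = 1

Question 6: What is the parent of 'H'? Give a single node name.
Scan adjacency: H appears as child of C

Answer: C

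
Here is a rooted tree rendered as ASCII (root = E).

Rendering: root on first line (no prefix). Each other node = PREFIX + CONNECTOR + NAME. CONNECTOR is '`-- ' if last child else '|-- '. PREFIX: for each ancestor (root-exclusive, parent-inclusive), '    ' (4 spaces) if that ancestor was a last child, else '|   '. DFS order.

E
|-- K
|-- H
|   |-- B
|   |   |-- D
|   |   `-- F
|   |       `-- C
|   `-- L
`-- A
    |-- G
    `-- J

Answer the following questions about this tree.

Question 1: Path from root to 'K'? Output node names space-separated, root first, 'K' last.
Answer: E K

Derivation:
Walk down from root: E -> K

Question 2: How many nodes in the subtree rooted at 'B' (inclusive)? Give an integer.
Subtree rooted at B contains: B, C, D, F
Count = 4

Answer: 4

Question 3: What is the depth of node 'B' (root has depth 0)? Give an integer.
Path from root to B: E -> H -> B
Depth = number of edges = 2

Answer: 2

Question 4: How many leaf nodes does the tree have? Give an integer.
Answer: 6

Derivation:
Leaves (nodes with no children): C, D, G, J, K, L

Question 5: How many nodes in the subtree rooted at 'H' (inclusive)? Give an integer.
Answer: 6

Derivation:
Subtree rooted at H contains: B, C, D, F, H, L
Count = 6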